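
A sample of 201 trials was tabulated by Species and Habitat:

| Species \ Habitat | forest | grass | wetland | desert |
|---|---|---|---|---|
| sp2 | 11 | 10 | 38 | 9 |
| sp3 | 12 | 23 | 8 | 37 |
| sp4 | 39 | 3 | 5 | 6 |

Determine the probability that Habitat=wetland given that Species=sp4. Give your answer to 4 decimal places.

0.0943

Total with Species=sp4: 39 + 3 + 5 + 6 = 53.
P(Habitat=wetland | Species=sp4) = 5/53 = 0.0943.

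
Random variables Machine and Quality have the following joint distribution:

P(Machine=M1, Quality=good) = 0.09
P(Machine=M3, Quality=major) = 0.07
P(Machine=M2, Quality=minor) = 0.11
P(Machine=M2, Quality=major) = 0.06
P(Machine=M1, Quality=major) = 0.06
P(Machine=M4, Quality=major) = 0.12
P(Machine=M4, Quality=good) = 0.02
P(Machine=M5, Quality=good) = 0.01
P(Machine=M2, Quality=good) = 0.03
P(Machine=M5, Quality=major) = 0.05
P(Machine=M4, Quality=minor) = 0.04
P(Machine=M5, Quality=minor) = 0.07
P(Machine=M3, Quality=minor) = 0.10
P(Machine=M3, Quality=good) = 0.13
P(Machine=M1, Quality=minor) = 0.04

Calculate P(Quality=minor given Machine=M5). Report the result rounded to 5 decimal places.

P(Machine=M5) = 0.01 + 0.07 + 0.05 = 0.13.
P(Quality=minor | Machine=M5) = 0.07/0.13 = 0.53846.

0.53846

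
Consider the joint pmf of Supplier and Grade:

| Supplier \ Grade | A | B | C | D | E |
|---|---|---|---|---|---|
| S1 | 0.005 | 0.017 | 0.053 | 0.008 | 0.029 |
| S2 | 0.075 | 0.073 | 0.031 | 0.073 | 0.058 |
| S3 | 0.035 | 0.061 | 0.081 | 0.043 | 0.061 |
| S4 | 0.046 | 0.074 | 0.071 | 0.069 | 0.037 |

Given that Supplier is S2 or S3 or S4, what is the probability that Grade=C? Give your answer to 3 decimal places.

P(Supplier=S2) = 0.075 + 0.073 + 0.031 + 0.073 + 0.058 = 0.310.
P(Supplier=S3) = 0.035 + 0.061 + 0.081 + 0.043 + 0.061 = 0.281.
P(Supplier=S4) = 0.046 + 0.074 + 0.071 + 0.069 + 0.037 = 0.297.
P(Supplier ∈ {S2, S3, S4}) = 0.310 + 0.281 + 0.297 = 0.888; P(Grade=C, Supplier ∈ {S2, S3, S4}) = 0.031 + 0.081 + 0.071 = 0.183.
P(Grade=C | Supplier ∈ {S2, S3, S4}) = 0.183/0.888 = 0.206.

0.206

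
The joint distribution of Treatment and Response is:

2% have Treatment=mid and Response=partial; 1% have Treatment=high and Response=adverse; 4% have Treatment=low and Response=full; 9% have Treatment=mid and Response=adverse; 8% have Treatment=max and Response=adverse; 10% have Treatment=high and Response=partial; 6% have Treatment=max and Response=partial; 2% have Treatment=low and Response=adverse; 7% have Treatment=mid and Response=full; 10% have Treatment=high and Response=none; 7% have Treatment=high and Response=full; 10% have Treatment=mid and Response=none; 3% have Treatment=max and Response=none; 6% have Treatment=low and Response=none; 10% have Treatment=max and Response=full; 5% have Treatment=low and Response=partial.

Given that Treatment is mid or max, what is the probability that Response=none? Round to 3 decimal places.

0.236

P(Treatment=mid) = 0.10 + 0.02 + 0.07 + 0.09 = 0.28.
P(Treatment=max) = 0.03 + 0.06 + 0.10 + 0.08 = 0.27.
P(Treatment ∈ {mid, max}) = 0.28 + 0.27 = 0.55; P(Response=none, Treatment ∈ {mid, max}) = 0.10 + 0.03 = 0.13.
P(Response=none | Treatment ∈ {mid, max}) = 0.13/0.55 = 0.236.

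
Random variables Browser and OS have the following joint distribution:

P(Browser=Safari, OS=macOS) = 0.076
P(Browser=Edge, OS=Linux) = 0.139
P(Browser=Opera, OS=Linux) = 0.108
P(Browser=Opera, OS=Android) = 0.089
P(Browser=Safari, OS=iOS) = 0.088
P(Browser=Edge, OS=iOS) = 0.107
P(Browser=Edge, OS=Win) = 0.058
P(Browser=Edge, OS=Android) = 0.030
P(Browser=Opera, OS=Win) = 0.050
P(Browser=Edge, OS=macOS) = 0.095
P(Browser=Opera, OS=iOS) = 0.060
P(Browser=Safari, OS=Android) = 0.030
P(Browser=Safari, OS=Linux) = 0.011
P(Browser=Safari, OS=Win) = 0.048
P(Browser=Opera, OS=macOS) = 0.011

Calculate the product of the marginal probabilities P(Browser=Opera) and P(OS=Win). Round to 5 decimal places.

P(Browser=Opera) = 0.050 + 0.011 + 0.108 + 0.060 + 0.089 = 0.318.
P(OS=Win) = 0.048 + 0.058 + 0.050 = 0.156.
Product: 0.318 × 0.156 = 0.04961.

0.04961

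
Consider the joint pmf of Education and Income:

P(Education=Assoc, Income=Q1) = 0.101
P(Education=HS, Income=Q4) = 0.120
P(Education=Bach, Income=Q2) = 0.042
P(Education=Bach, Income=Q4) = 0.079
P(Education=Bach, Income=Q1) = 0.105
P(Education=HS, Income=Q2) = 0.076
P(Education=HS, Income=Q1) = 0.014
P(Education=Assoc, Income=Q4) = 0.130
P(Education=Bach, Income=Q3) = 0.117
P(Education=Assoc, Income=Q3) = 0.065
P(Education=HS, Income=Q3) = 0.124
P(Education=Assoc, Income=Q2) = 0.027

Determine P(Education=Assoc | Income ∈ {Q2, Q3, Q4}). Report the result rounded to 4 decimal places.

0.2846

P(Income=Q2) = 0.076 + 0.027 + 0.042 = 0.145.
P(Income=Q3) = 0.124 + 0.065 + 0.117 = 0.306.
P(Income=Q4) = 0.120 + 0.130 + 0.079 = 0.329.
P(Income ∈ {Q2, Q3, Q4}) = 0.145 + 0.306 + 0.329 = 0.780; P(Education=Assoc, Income ∈ {Q2, Q3, Q4}) = 0.027 + 0.065 + 0.130 = 0.222.
P(Education=Assoc | Income ∈ {Q2, Q3, Q4}) = 0.222/0.780 = 0.2846.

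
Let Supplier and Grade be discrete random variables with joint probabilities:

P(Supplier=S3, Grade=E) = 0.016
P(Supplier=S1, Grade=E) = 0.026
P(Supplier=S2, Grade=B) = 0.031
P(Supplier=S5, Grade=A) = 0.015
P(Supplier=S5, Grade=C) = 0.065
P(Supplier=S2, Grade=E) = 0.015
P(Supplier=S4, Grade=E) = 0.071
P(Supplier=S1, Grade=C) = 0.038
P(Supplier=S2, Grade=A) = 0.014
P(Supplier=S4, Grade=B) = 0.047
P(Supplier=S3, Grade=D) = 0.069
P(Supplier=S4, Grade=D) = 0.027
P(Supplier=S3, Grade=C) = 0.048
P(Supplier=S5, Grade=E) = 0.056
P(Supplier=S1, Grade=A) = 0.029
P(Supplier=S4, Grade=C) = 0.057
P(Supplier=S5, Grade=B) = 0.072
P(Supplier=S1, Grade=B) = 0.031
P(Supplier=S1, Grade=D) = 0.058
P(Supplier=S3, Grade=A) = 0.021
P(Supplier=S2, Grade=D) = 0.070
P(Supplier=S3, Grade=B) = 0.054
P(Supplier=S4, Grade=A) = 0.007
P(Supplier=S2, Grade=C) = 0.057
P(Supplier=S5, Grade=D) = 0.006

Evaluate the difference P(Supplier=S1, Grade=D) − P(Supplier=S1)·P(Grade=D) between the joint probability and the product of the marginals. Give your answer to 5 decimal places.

0.01614

P(Supplier=S1) = 0.029 + 0.031 + 0.038 + 0.058 + 0.026 = 0.182.
P(Grade=D) = 0.058 + 0.070 + 0.069 + 0.027 + 0.006 = 0.230.
P(Supplier=S1, Grade=D) − P(Supplier=S1)P(Grade=D) = 0.058 − 0.182×0.230 = 0.01614.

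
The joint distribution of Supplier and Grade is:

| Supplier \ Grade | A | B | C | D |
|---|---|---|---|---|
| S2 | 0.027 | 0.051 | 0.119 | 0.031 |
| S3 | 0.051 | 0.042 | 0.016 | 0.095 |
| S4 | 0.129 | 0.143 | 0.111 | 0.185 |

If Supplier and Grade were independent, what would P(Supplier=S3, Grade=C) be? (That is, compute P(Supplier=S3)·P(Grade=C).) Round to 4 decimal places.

0.0502

P(Supplier=S3) = 0.051 + 0.042 + 0.016 + 0.095 = 0.204.
P(Grade=C) = 0.119 + 0.016 + 0.111 = 0.246.
Product: 0.204 × 0.246 = 0.0502.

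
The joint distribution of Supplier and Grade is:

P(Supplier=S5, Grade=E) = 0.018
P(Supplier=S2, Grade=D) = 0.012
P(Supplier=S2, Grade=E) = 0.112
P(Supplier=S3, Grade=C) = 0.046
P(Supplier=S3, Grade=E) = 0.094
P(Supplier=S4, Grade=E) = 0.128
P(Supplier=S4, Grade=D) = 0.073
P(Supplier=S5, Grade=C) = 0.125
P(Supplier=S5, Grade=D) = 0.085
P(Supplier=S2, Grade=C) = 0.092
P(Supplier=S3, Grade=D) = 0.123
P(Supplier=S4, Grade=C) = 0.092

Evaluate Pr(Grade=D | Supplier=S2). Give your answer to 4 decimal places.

P(Supplier=S2) = 0.092 + 0.012 + 0.112 = 0.216.
P(Grade=D | Supplier=S2) = 0.012/0.216 = 0.0556.

0.0556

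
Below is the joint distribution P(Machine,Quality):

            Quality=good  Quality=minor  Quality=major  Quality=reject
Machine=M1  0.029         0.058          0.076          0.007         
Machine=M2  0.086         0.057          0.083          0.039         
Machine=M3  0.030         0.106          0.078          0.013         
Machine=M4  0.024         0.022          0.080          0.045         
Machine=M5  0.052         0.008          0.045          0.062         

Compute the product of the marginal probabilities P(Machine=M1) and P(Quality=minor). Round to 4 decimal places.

0.0427

P(Machine=M1) = 0.029 + 0.058 + 0.076 + 0.007 = 0.170.
P(Quality=minor) = 0.058 + 0.057 + 0.106 + 0.022 + 0.008 = 0.251.
Product: 0.170 × 0.251 = 0.0427.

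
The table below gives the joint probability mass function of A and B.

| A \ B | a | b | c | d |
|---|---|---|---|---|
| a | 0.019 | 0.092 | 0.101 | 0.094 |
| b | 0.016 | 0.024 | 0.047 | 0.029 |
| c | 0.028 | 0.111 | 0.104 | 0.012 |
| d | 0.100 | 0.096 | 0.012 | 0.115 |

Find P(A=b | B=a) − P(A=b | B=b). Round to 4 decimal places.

P(B=a) = 0.019 + 0.016 + 0.028 + 0.100 = 0.163; P(A=b | B=a) = 0.016/0.163 = 0.09816.
P(B=b) = 0.092 + 0.024 + 0.111 + 0.096 = 0.323; P(A=b | B=b) = 0.024/0.323 = 0.07430.
Difference = 0.0239.

0.0239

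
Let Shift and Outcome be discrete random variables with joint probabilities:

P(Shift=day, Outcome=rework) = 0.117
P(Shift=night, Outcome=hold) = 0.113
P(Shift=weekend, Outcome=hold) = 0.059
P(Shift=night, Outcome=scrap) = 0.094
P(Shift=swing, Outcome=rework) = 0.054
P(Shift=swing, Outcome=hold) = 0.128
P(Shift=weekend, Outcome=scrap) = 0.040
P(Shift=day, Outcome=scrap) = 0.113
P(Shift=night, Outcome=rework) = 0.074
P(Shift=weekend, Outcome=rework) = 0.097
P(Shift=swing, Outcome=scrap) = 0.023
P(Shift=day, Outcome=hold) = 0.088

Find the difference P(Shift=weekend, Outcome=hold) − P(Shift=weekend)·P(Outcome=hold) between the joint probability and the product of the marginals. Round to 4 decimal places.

-0.0170

P(Shift=weekend) = 0.097 + 0.040 + 0.059 = 0.196.
P(Outcome=hold) = 0.088 + 0.128 + 0.113 + 0.059 = 0.388.
P(Shift=weekend, Outcome=hold) − P(Shift=weekend)P(Outcome=hold) = 0.059 − 0.196×0.388 = -0.0170.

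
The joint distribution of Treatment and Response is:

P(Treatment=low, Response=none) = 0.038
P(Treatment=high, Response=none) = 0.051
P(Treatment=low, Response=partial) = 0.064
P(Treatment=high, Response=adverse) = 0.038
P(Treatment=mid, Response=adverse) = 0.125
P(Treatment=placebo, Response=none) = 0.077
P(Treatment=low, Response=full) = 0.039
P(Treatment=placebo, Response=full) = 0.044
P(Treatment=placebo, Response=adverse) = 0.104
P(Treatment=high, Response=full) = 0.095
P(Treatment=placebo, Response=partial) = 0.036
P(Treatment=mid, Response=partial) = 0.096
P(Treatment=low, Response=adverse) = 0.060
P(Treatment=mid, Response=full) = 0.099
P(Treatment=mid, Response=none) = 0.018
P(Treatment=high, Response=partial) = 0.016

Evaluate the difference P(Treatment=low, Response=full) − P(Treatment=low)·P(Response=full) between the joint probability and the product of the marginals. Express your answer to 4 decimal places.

-0.0167

P(Treatment=low) = 0.038 + 0.064 + 0.039 + 0.060 = 0.201.
P(Response=full) = 0.044 + 0.039 + 0.099 + 0.095 = 0.277.
P(Treatment=low, Response=full) − P(Treatment=low)P(Response=full) = 0.039 − 0.201×0.277 = -0.0167.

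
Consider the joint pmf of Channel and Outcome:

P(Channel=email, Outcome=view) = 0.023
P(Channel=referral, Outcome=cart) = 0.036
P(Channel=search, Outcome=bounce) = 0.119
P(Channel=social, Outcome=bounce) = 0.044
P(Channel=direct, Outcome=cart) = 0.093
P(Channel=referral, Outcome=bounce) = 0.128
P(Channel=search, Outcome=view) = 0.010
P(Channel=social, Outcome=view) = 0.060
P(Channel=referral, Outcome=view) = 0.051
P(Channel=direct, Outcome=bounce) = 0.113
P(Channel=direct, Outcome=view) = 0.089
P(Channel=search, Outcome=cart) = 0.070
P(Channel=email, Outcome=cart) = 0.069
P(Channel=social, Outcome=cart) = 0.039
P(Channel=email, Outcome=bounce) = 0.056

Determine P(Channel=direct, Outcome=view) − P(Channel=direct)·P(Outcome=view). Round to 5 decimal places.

0.02027

P(Channel=direct) = 0.113 + 0.089 + 0.093 = 0.295.
P(Outcome=view) = 0.023 + 0.010 + 0.060 + 0.089 + 0.051 = 0.233.
P(Channel=direct, Outcome=view) − P(Channel=direct)P(Outcome=view) = 0.089 − 0.295×0.233 = 0.02027.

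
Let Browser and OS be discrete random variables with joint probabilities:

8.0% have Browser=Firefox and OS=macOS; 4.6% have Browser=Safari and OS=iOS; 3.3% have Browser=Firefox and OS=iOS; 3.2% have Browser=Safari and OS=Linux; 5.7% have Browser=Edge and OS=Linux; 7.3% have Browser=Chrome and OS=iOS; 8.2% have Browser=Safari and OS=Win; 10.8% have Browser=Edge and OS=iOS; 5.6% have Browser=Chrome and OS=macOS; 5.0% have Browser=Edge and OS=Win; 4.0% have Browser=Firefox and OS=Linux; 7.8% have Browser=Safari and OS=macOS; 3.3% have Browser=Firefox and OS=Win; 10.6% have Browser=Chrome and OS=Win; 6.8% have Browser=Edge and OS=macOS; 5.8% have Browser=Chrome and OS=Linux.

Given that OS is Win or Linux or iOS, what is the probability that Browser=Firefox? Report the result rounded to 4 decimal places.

0.1476

P(OS=Win) = 0.106 + 0.033 + 0.082 + 0.050 = 0.271.
P(OS=Linux) = 0.058 + 0.040 + 0.032 + 0.057 = 0.187.
P(OS=iOS) = 0.073 + 0.033 + 0.046 + 0.108 = 0.260.
P(OS ∈ {Win, Linux, iOS}) = 0.271 + 0.187 + 0.260 = 0.718; P(Browser=Firefox, OS ∈ {Win, Linux, iOS}) = 0.033 + 0.040 + 0.033 = 0.106.
P(Browser=Firefox | OS ∈ {Win, Linux, iOS}) = 0.106/0.718 = 0.1476.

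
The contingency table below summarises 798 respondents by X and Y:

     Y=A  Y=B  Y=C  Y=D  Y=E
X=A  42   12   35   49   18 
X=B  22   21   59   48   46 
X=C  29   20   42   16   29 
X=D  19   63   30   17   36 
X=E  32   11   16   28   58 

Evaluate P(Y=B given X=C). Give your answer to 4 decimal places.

0.1471

Total with X=C: 29 + 20 + 42 + 16 + 29 = 136.
P(Y=B | X=C) = 20/136 = 0.1471.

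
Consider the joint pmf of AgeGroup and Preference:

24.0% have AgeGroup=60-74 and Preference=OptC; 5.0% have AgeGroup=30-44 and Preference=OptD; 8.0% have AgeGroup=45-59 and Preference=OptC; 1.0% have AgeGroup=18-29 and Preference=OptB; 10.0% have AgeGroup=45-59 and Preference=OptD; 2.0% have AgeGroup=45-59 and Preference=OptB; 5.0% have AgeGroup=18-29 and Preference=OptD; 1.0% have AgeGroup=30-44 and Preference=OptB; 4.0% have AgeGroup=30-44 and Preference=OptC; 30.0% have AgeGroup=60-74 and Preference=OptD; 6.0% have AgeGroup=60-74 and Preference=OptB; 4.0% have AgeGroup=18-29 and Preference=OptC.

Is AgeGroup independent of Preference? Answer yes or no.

Every cell satisfies P(AgeGroup,Preference) = P(AgeGroup)·P(Preference). For instance P(AgeGroup=45-59) = 0.200, P(Preference=OptD) = 0.500, and 0.200×0.500 = 0.100 matches the joint entry. So AgeGroup and Preference are independent.

yes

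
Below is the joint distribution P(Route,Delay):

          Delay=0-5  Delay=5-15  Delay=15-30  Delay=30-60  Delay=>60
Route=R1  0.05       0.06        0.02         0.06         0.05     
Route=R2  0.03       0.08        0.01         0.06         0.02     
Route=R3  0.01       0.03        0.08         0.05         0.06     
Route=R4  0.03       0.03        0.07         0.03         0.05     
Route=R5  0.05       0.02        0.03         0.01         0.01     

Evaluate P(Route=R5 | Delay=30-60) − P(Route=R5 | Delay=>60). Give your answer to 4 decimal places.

P(Delay=30-60) = 0.06 + 0.06 + 0.05 + 0.03 + 0.01 = 0.21; P(Route=R5 | Delay=30-60) = 0.01/0.21 = 0.04762.
P(Delay=>60) = 0.05 + 0.02 + 0.06 + 0.05 + 0.01 = 0.19; P(Route=R5 | Delay=>60) = 0.01/0.19 = 0.05263.
Difference = -0.0050.

-0.0050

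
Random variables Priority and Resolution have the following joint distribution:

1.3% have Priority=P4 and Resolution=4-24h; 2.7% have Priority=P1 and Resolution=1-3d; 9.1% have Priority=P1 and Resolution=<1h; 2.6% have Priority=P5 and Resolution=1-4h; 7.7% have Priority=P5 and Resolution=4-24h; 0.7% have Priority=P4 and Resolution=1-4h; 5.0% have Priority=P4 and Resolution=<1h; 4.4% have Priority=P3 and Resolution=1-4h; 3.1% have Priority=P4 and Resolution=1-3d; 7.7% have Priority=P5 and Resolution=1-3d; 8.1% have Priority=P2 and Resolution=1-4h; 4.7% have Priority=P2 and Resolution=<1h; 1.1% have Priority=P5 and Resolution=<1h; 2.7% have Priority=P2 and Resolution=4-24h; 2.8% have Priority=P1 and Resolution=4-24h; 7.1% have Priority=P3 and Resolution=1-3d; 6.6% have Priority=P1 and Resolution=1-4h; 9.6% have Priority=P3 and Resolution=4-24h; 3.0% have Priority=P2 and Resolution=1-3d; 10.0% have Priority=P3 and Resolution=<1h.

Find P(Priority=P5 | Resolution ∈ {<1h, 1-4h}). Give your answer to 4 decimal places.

P(Resolution=<1h) = 0.091 + 0.047 + 0.100 + 0.050 + 0.011 = 0.299.
P(Resolution=1-4h) = 0.066 + 0.081 + 0.044 + 0.007 + 0.026 = 0.224.
P(Resolution ∈ {<1h, 1-4h}) = 0.299 + 0.224 = 0.523; P(Priority=P5, Resolution ∈ {<1h, 1-4h}) = 0.011 + 0.026 = 0.037.
P(Priority=P5 | Resolution ∈ {<1h, 1-4h}) = 0.037/0.523 = 0.0707.

0.0707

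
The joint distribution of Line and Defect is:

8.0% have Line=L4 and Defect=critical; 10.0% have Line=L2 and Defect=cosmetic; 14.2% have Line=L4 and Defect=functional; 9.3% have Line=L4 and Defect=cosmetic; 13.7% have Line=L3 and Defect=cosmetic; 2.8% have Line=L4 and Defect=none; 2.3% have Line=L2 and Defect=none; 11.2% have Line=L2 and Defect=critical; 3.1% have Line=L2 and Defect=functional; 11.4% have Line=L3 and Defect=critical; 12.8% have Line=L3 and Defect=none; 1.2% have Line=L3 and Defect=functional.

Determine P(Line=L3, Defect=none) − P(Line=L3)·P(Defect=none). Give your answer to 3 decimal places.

0.058

P(Line=L3) = 0.128 + 0.137 + 0.012 + 0.114 = 0.391.
P(Defect=none) = 0.023 + 0.128 + 0.028 = 0.179.
P(Line=L3, Defect=none) − P(Line=L3)P(Defect=none) = 0.128 − 0.391×0.179 = 0.058.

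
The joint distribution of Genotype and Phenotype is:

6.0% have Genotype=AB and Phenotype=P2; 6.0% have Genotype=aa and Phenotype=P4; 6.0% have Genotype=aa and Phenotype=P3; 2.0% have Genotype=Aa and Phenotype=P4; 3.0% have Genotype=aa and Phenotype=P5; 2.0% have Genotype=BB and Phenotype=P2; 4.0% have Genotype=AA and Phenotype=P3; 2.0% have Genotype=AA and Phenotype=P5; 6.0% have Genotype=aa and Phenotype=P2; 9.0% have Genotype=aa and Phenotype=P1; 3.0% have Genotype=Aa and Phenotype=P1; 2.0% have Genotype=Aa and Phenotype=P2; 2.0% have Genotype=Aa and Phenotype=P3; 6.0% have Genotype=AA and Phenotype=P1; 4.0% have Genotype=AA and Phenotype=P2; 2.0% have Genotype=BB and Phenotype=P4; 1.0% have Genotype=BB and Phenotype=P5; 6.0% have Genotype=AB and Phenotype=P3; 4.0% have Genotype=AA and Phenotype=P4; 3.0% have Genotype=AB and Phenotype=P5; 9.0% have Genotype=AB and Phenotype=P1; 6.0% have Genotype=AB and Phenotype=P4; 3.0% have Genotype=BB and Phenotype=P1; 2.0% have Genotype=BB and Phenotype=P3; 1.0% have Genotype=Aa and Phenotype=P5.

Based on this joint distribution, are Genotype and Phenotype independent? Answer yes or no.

Every cell satisfies P(Genotype,Phenotype) = P(Genotype)·P(Phenotype). For instance P(Genotype=Aa) = 0.100, P(Phenotype=P1) = 0.300, and 0.100×0.300 = 0.030 matches the joint entry. So Genotype and Phenotype are independent.

yes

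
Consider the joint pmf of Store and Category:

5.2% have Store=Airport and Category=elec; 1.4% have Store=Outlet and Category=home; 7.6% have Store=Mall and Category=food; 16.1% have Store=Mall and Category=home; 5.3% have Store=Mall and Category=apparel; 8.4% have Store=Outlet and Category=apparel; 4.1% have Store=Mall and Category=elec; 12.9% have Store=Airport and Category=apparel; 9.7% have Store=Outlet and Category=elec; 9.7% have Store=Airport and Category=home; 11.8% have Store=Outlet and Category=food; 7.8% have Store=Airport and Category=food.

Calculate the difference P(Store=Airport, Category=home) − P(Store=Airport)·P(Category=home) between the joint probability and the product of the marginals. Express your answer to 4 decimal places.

0.0002

P(Store=Airport) = 0.078 + 0.129 + 0.052 + 0.097 = 0.356.
P(Category=home) = 0.161 + 0.097 + 0.014 = 0.272.
P(Store=Airport, Category=home) − P(Store=Airport)P(Category=home) = 0.097 − 0.356×0.272 = 0.0002.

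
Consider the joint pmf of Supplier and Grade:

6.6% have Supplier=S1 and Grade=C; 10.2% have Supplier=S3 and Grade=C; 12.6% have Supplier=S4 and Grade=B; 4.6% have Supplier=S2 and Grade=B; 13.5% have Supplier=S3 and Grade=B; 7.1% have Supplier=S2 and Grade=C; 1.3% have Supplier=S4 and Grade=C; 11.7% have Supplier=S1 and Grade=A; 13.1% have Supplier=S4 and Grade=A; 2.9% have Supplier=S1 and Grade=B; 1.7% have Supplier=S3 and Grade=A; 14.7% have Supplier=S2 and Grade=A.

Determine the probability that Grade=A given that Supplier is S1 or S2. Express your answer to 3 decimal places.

P(Supplier=S1) = 0.117 + 0.029 + 0.066 = 0.212.
P(Supplier=S2) = 0.147 + 0.046 + 0.071 = 0.264.
P(Supplier ∈ {S1, S2}) = 0.212 + 0.264 = 0.476; P(Grade=A, Supplier ∈ {S1, S2}) = 0.117 + 0.147 = 0.264.
P(Grade=A | Supplier ∈ {S1, S2}) = 0.264/0.476 = 0.555.

0.555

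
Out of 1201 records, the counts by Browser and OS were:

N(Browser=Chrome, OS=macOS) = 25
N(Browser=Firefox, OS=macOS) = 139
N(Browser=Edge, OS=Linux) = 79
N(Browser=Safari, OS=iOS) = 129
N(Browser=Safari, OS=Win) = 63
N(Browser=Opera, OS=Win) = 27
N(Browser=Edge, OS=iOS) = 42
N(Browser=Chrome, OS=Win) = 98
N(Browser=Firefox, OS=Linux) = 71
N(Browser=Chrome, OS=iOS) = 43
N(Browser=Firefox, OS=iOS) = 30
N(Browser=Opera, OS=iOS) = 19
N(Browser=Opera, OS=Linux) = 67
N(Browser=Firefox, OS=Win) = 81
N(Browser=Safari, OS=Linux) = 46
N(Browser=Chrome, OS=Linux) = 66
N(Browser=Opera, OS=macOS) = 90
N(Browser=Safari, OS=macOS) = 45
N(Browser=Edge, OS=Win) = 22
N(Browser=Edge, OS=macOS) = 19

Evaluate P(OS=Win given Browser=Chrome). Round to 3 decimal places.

0.422

Total with Browser=Chrome: 98 + 25 + 66 + 43 = 232.
P(OS=Win | Browser=Chrome) = 98/232 = 0.422.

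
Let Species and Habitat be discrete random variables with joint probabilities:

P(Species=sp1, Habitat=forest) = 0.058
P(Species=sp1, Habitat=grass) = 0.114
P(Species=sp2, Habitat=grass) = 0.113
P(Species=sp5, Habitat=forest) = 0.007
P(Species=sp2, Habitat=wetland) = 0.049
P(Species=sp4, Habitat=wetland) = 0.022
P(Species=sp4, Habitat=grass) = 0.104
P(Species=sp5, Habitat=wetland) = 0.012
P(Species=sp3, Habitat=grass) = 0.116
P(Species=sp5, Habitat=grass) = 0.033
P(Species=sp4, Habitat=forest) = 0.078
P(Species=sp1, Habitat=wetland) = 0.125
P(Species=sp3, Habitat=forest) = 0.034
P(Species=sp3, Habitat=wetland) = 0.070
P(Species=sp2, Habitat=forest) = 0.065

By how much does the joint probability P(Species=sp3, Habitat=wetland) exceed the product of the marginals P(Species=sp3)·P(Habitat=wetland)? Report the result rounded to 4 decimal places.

0.0088

P(Species=sp3) = 0.034 + 0.116 + 0.070 = 0.220.
P(Habitat=wetland) = 0.125 + 0.049 + 0.070 + 0.022 + 0.012 = 0.278.
P(Species=sp3, Habitat=wetland) − P(Species=sp3)P(Habitat=wetland) = 0.070 − 0.220×0.278 = 0.0088.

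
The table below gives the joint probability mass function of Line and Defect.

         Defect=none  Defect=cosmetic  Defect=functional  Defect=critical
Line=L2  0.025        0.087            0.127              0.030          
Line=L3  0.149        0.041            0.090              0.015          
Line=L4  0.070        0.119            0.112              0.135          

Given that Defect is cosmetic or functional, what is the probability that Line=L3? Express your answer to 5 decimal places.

0.22743

P(Defect=cosmetic) = 0.087 + 0.041 + 0.119 = 0.247.
P(Defect=functional) = 0.127 + 0.090 + 0.112 = 0.329.
P(Defect ∈ {cosmetic, functional}) = 0.247 + 0.329 = 0.576; P(Line=L3, Defect ∈ {cosmetic, functional}) = 0.041 + 0.090 = 0.131.
P(Line=L3 | Defect ∈ {cosmetic, functional}) = 0.131/0.576 = 0.22743.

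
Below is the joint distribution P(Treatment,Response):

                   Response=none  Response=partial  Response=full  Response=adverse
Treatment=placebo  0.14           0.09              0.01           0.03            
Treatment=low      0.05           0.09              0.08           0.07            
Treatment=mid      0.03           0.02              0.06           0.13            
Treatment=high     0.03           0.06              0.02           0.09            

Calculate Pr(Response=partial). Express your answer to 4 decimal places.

P(Response=partial) = 0.09 + 0.09 + 0.02 + 0.06 = 0.26.

0.2600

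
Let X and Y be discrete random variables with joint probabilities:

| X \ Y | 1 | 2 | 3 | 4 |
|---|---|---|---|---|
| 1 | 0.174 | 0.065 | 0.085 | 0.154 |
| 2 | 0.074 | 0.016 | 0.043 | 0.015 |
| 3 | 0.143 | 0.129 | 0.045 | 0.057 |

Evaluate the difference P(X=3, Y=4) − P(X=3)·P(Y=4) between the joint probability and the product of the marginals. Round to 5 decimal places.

-0.02752

P(X=3) = 0.143 + 0.129 + 0.045 + 0.057 = 0.374.
P(Y=4) = 0.154 + 0.015 + 0.057 = 0.226.
P(X=3, Y=4) − P(X=3)P(Y=4) = 0.057 − 0.374×0.226 = -0.02752.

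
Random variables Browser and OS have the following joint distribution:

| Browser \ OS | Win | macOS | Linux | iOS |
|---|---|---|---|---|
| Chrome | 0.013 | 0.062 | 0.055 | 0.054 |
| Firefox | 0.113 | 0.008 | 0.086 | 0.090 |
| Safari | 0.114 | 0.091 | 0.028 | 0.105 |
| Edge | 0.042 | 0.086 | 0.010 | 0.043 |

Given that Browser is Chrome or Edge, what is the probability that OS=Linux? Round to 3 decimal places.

P(Browser=Chrome) = 0.013 + 0.062 + 0.055 + 0.054 = 0.184.
P(Browser=Edge) = 0.042 + 0.086 + 0.010 + 0.043 = 0.181.
P(Browser ∈ {Chrome, Edge}) = 0.184 + 0.181 = 0.365; P(OS=Linux, Browser ∈ {Chrome, Edge}) = 0.055 + 0.010 = 0.065.
P(OS=Linux | Browser ∈ {Chrome, Edge}) = 0.065/0.365 = 0.178.

0.178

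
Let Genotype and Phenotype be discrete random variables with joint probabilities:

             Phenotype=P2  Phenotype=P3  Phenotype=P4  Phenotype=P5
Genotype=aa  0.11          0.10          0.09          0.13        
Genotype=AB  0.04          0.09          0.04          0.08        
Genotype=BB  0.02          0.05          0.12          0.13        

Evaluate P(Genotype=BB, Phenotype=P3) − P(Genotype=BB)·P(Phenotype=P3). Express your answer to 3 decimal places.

P(Genotype=BB) = 0.02 + 0.05 + 0.12 + 0.13 = 0.32.
P(Phenotype=P3) = 0.10 + 0.09 + 0.05 = 0.24.
P(Genotype=BB, Phenotype=P3) − P(Genotype=BB)P(Phenotype=P3) = 0.05 − 0.32×0.24 = -0.027.

-0.027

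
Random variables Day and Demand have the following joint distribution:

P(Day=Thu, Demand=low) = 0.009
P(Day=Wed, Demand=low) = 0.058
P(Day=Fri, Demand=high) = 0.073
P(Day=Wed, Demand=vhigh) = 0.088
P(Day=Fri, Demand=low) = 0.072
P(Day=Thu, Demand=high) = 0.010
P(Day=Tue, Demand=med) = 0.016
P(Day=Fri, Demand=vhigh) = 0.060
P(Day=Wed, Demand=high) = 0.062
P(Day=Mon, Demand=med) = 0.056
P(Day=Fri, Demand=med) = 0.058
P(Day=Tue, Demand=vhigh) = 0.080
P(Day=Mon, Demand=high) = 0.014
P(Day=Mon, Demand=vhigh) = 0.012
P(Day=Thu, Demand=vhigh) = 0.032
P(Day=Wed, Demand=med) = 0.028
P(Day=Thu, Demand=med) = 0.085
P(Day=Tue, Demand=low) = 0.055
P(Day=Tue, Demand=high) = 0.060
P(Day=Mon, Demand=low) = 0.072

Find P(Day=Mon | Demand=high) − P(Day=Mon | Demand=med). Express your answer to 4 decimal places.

-0.1665

P(Demand=high) = 0.014 + 0.060 + 0.062 + 0.010 + 0.073 = 0.219; P(Day=Mon | Demand=high) = 0.014/0.219 = 0.06393.
P(Demand=med) = 0.056 + 0.016 + 0.028 + 0.085 + 0.058 = 0.243; P(Day=Mon | Demand=med) = 0.056/0.243 = 0.23045.
Difference = -0.1665.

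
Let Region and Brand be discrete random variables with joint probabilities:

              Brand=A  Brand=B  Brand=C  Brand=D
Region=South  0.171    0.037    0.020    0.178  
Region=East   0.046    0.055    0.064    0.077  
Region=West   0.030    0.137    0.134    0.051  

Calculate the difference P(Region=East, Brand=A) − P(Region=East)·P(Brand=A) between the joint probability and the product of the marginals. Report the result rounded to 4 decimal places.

P(Region=East) = 0.046 + 0.055 + 0.064 + 0.077 = 0.242.
P(Brand=A) = 0.171 + 0.046 + 0.030 = 0.247.
P(Region=East, Brand=A) − P(Region=East)P(Brand=A) = 0.046 − 0.242×0.247 = -0.0138.

-0.0138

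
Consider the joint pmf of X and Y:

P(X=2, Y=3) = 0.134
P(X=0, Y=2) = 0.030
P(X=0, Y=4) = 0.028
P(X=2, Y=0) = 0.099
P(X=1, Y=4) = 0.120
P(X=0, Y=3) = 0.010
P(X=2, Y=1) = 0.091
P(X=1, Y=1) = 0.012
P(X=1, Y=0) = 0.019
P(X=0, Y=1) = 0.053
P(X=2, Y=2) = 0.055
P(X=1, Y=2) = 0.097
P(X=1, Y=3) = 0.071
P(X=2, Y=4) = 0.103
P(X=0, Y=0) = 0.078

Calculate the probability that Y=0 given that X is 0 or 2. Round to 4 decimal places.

P(X=0) = 0.078 + 0.053 + 0.030 + 0.010 + 0.028 = 0.199.
P(X=2) = 0.099 + 0.091 + 0.055 + 0.134 + 0.103 = 0.482.
P(X ∈ {0, 2}) = 0.199 + 0.482 = 0.681; P(Y=0, X ∈ {0, 2}) = 0.078 + 0.099 = 0.177.
P(Y=0 | X ∈ {0, 2}) = 0.177/0.681 = 0.2599.

0.2599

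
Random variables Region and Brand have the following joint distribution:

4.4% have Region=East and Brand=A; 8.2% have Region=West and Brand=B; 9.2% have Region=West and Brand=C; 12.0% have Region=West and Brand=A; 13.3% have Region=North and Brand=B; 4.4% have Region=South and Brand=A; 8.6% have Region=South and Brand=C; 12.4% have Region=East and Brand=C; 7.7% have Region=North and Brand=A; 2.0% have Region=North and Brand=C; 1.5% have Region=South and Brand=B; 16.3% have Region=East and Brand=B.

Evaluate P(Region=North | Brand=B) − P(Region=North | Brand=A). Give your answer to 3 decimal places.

0.068

P(Brand=B) = 0.133 + 0.015 + 0.163 + 0.082 = 0.393; P(Region=North | Brand=B) = 0.133/0.393 = 0.3384.
P(Brand=A) = 0.077 + 0.044 + 0.044 + 0.120 = 0.285; P(Region=North | Brand=A) = 0.077/0.285 = 0.2702.
Difference = 0.068.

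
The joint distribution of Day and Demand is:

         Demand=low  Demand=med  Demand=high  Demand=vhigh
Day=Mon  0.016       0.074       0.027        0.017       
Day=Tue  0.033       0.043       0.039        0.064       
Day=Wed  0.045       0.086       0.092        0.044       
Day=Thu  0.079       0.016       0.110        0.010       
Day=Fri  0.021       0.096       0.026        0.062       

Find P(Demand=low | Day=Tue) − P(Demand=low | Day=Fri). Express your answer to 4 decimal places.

0.0819

P(Day=Tue) = 0.033 + 0.043 + 0.039 + 0.064 = 0.179; P(Demand=low | Day=Tue) = 0.033/0.179 = 0.18436.
P(Day=Fri) = 0.021 + 0.096 + 0.026 + 0.062 = 0.205; P(Demand=low | Day=Fri) = 0.021/0.205 = 0.10244.
Difference = 0.0819.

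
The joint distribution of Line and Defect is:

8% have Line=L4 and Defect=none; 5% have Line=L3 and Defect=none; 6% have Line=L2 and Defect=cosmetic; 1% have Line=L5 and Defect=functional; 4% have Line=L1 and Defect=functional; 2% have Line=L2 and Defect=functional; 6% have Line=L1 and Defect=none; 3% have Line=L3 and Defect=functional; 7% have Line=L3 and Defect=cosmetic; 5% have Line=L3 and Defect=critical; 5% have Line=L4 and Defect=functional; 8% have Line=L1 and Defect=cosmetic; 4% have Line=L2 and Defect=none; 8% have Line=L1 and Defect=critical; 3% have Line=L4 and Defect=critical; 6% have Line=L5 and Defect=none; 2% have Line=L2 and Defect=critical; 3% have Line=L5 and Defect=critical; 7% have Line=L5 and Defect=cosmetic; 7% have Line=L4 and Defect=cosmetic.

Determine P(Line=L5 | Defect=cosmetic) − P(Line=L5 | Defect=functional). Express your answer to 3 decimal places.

0.133

P(Defect=cosmetic) = 0.08 + 0.06 + 0.07 + 0.07 + 0.07 = 0.35; P(Line=L5 | Defect=cosmetic) = 0.07/0.35 = 0.2000.
P(Defect=functional) = 0.04 + 0.02 + 0.03 + 0.05 + 0.01 = 0.15; P(Line=L5 | Defect=functional) = 0.01/0.15 = 0.0667.
Difference = 0.133.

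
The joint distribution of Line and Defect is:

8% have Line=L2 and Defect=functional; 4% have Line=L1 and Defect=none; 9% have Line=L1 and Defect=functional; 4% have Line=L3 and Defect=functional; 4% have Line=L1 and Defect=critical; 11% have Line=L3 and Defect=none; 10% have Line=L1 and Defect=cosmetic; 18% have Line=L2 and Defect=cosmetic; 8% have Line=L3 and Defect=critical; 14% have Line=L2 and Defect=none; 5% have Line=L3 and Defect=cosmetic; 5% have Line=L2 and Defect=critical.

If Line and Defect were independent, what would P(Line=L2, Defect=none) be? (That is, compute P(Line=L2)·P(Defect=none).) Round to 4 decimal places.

0.1305

P(Line=L2) = 0.14 + 0.18 + 0.08 + 0.05 = 0.45.
P(Defect=none) = 0.04 + 0.14 + 0.11 = 0.29.
Product: 0.45 × 0.29 = 0.1305.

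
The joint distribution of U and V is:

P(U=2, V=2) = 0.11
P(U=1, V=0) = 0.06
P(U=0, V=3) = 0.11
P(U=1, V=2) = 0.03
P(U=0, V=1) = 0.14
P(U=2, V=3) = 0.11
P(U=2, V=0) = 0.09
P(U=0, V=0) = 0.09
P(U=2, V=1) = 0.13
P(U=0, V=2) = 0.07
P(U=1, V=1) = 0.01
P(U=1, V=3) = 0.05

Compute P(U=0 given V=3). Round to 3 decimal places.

P(V=3) = 0.11 + 0.05 + 0.11 = 0.27.
P(U=0 | V=3) = 0.11/0.27 = 0.407.

0.407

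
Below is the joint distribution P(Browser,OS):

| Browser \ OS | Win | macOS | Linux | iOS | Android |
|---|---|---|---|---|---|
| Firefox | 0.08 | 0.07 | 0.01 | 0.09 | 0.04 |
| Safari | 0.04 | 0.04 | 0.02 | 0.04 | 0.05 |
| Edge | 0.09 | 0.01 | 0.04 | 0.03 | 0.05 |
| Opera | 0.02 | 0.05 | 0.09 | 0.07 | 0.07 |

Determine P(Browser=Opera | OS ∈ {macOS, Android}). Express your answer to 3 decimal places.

P(OS=macOS) = 0.07 + 0.04 + 0.01 + 0.05 = 0.17.
P(OS=Android) = 0.04 + 0.05 + 0.05 + 0.07 = 0.21.
P(OS ∈ {macOS, Android}) = 0.17 + 0.21 = 0.38; P(Browser=Opera, OS ∈ {macOS, Android}) = 0.05 + 0.07 = 0.12.
P(Browser=Opera | OS ∈ {macOS, Android}) = 0.12/0.38 = 0.316.

0.316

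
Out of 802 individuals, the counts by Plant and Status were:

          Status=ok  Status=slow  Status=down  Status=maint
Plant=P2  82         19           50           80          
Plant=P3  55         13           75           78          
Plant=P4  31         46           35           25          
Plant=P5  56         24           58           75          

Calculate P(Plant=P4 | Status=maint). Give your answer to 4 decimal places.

0.0969

Total with Status=maint: 80 + 78 + 25 + 75 = 258.
P(Plant=P4 | Status=maint) = 25/258 = 0.0969.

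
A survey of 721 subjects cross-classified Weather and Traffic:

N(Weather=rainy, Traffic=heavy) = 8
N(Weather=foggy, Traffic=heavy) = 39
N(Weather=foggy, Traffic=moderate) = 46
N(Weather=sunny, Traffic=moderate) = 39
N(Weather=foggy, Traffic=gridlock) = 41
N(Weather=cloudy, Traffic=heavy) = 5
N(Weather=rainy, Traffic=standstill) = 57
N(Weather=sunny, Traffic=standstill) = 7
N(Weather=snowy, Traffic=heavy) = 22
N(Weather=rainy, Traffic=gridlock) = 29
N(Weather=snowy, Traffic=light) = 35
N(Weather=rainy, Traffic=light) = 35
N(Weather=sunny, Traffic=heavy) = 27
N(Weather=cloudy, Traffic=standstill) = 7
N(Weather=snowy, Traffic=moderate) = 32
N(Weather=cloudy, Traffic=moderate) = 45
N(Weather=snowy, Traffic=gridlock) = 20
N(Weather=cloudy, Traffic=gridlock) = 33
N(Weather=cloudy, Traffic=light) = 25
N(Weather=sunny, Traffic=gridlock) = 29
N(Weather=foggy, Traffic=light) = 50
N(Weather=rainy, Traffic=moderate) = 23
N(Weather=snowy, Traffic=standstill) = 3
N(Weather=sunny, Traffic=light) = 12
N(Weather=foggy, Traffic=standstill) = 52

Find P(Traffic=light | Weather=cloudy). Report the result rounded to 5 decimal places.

0.21739

Total with Weather=cloudy: 25 + 45 + 5 + 33 + 7 = 115.
P(Traffic=light | Weather=cloudy) = 25/115 = 0.21739.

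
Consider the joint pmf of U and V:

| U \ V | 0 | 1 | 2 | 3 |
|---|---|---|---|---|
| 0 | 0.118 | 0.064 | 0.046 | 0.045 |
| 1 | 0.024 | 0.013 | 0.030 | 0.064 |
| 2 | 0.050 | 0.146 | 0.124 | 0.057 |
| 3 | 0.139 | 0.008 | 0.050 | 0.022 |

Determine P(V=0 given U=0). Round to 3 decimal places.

0.432

P(U=0) = 0.118 + 0.064 + 0.046 + 0.045 = 0.273.
P(V=0 | U=0) = 0.118/0.273 = 0.432.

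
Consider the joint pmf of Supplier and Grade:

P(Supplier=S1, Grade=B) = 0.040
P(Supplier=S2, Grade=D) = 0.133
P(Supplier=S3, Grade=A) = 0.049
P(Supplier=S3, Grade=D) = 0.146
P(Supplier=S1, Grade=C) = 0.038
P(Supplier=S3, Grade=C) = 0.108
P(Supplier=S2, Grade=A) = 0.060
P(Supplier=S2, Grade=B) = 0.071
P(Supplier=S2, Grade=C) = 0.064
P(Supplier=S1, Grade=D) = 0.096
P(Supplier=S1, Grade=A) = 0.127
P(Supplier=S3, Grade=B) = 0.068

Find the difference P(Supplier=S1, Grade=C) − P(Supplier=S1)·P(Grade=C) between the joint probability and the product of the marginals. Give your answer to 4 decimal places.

P(Supplier=S1) = 0.127 + 0.040 + 0.038 + 0.096 = 0.301.
P(Grade=C) = 0.038 + 0.064 + 0.108 = 0.210.
P(Supplier=S1, Grade=C) − P(Supplier=S1)P(Grade=C) = 0.038 − 0.301×0.210 = -0.0252.

-0.0252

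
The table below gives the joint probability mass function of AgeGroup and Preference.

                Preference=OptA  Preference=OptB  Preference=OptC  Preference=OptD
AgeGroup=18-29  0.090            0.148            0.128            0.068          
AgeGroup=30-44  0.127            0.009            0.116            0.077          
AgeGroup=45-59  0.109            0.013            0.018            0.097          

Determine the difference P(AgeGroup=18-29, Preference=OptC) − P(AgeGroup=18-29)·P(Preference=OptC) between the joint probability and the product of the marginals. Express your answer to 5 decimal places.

0.01429

P(AgeGroup=18-29) = 0.090 + 0.148 + 0.128 + 0.068 = 0.434.
P(Preference=OptC) = 0.128 + 0.116 + 0.018 = 0.262.
P(AgeGroup=18-29, Preference=OptC) − P(AgeGroup=18-29)P(Preference=OptC) = 0.128 − 0.434×0.262 = 0.01429.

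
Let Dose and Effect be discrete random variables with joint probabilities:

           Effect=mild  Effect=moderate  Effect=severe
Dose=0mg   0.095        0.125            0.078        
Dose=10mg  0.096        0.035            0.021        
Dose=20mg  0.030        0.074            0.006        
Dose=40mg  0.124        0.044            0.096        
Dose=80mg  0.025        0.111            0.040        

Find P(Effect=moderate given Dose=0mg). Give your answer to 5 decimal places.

P(Dose=0mg) = 0.095 + 0.125 + 0.078 = 0.298.
P(Effect=moderate | Dose=0mg) = 0.125/0.298 = 0.41946.

0.41946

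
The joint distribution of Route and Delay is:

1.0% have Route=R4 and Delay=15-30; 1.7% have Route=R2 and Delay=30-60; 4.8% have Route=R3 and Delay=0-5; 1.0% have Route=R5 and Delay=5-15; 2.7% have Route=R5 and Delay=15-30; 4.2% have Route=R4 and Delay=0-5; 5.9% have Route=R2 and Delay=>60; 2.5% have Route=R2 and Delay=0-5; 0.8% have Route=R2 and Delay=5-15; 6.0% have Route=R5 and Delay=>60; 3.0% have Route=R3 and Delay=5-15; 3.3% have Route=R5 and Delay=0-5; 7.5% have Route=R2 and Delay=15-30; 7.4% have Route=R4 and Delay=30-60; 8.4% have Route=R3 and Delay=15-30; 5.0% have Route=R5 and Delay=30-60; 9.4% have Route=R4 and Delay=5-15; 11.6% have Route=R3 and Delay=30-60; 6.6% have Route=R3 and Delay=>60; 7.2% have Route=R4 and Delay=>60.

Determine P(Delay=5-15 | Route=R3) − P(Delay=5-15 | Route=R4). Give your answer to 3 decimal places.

P(Route=R3) = 0.048 + 0.030 + 0.084 + 0.116 + 0.066 = 0.344; P(Delay=5-15 | Route=R3) = 0.030/0.344 = 0.0872.
P(Route=R4) = 0.042 + 0.094 + 0.010 + 0.074 + 0.072 = 0.292; P(Delay=5-15 | Route=R4) = 0.094/0.292 = 0.3219.
Difference = -0.235.

-0.235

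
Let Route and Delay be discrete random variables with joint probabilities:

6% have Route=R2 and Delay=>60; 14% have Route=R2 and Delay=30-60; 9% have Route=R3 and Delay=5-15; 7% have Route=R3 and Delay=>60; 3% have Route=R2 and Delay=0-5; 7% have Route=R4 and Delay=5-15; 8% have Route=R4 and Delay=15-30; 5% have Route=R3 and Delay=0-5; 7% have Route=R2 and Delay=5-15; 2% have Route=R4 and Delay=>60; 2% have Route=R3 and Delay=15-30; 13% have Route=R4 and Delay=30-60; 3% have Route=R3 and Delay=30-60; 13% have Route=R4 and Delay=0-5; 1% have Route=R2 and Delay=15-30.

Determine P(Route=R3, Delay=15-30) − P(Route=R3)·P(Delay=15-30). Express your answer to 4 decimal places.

P(Route=R3) = 0.05 + 0.09 + 0.02 + 0.03 + 0.07 = 0.26.
P(Delay=15-30) = 0.01 + 0.02 + 0.08 = 0.11.
P(Route=R3, Delay=15-30) − P(Route=R3)P(Delay=15-30) = 0.02 − 0.26×0.11 = -0.0086.

-0.0086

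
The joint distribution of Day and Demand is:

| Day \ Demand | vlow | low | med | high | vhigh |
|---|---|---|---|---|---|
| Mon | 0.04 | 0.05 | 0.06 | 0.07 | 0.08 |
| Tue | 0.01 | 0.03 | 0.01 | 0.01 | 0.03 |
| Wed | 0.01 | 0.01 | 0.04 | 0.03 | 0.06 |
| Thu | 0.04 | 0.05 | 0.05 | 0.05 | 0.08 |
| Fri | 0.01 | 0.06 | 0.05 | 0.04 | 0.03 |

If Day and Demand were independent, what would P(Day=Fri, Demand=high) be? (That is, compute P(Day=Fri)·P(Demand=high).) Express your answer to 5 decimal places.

P(Day=Fri) = 0.01 + 0.06 + 0.05 + 0.04 + 0.03 = 0.19.
P(Demand=high) = 0.07 + 0.01 + 0.03 + 0.05 + 0.04 = 0.20.
Product: 0.19 × 0.20 = 0.03800.

0.03800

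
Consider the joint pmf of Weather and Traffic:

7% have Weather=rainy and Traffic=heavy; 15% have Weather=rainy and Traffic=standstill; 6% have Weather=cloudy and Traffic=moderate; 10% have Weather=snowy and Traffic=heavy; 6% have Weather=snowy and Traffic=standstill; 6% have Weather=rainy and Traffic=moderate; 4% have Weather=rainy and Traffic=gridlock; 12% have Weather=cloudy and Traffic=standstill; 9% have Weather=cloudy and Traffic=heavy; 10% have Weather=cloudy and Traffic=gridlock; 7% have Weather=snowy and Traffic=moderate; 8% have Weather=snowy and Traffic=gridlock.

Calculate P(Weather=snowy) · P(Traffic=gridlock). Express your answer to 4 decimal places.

P(Weather=snowy) = 0.07 + 0.10 + 0.08 + 0.06 = 0.31.
P(Traffic=gridlock) = 0.10 + 0.04 + 0.08 = 0.22.
Product: 0.31 × 0.22 = 0.0682.

0.0682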